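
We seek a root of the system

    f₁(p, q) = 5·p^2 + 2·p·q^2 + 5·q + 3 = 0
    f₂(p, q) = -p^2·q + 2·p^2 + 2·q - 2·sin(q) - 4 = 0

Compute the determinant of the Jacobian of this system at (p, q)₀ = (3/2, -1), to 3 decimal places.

-13.620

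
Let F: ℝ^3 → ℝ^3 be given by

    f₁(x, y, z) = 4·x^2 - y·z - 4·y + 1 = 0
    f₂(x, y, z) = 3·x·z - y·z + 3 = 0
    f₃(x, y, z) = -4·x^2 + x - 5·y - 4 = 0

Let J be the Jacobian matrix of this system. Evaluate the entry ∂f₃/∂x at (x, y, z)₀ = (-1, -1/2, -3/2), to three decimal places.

∂f₃/∂x = -8·x + 1.
At (-1, -1/2, -3/2) this is 9.000.

9.000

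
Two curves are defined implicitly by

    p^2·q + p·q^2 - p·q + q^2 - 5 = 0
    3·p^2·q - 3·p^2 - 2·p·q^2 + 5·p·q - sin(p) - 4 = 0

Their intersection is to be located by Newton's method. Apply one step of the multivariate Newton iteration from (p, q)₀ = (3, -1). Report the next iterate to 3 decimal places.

(1.213, -0.925)

At (3, -1): F = (-7.000, -79.14112).
Jacobian J = [[2·p·q + q^2 - q, p^2 + 2·p·q - p + 2·q], [6·p·q - 6·p - 2·q^2 + 5·q - cos(p), 3·p^2 - 4·p·q + 5·p]].
At the point, J = [[-4.000, -2.000], [-42.01001, 54.000]] (det J = -300.02002).
Solving J·Δ = −F gives Δ = (-1.787, 0.075).
Then the next iterate is (p, q)₁ = (1.213, -0.925).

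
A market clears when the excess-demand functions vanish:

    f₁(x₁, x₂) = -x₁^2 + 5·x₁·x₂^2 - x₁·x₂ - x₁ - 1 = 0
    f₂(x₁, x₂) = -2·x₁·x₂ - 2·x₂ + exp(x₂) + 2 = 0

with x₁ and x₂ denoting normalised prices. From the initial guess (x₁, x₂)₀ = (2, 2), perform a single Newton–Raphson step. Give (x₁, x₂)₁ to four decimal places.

(1.1797, 1.5175)

At (2, 2): F = (29.0000, -2.610944).
Jacobian J = [[-2·x₁ + 5·x₂^2 - x₂ - 1, 10·x₁·x₂ - x₁], [-2·x₂, -2·x₁ + exp(x₂) - 2]].
At the point, J = [[13.0000, 38.0000], [-4.0000, 1.389056]] (det J = 170.057729).
Solving J·Δ = −F gives Δ = (-0.8203, -0.4825).
Then the next iterate is (x₁, x₂)₁ = (1.1797, 1.5175).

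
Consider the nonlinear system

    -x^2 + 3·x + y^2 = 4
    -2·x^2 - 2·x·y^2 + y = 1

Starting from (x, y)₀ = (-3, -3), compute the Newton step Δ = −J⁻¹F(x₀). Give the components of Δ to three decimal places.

At (-3, -3): F = (-13.000, 32.000).
Jacobian J = [[-2·x + 3, 2·y], [-4·x - 2·y^2, -4·x·y + 1]].
At the point, J = [[9.000, -6.000], [-6.000, -35.000]] (det J = -351.000).
Solving J·Δ = −F gives Δ = (1.843, 0.598).

(1.843, 0.598)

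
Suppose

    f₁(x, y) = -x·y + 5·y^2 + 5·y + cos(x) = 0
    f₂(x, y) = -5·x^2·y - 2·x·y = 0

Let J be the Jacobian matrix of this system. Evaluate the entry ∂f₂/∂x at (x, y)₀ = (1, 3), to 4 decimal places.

∂f₂/∂x = -10·x·y - 2·y.
At (1, 3) this is -36.0000.

-36.0000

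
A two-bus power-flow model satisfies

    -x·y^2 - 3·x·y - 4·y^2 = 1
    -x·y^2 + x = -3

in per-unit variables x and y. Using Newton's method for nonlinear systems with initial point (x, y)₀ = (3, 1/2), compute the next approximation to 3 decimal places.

(-3.130, 0.717)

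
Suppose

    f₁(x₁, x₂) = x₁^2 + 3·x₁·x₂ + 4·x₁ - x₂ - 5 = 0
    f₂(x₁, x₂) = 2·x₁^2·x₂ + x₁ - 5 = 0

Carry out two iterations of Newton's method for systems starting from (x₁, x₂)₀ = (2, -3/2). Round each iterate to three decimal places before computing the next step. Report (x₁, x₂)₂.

At (2, -3/2): F = (-0.500, -15.000).
Jacobian J = [[2·x₁ + 3·x₂ + 4, 3·x₁ - 1], [4·x₁·x₂ + 1, 2·x₁^2]].
At the point, J = [[3.500, 5.000], [-11.000, 8.000]] (det J = 83.000).
Solving J·Δ = −F gives Δ = (-0.855, 0.699).
Then the next iterate is (x₁, x₂)₁ = (1.145, -0.801).
Round to (1.145, -0.801) and repeat: F = (-1.05941, -5.95526), J = [[3.887, 2.435], [-2.66858, 2.62205]].
Δ = (-0.702, 1.556), so (x₁, x₂)₂ = (0.443, 0.755).

(0.443, 0.755)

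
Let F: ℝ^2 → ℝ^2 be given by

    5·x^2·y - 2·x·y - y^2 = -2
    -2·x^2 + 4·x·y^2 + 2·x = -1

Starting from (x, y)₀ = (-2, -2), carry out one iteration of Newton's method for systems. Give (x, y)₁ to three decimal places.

(-1.418, -1.129)

At (-2, -2): F = (-50.000, -43.000).
Jacobian J = [[10·x·y - 2·y, 5·x^2 - 2·x - 2·y], [-4·x + 4·y^2 + 2, 8·x·y]].
At the point, J = [[44.000, 28.000], [26.000, 32.000]] (det J = 680.000).
Solving J·Δ = −F gives Δ = (0.582, 0.871).
Then the next iterate is (x, y)₁ = (-1.418, -1.129).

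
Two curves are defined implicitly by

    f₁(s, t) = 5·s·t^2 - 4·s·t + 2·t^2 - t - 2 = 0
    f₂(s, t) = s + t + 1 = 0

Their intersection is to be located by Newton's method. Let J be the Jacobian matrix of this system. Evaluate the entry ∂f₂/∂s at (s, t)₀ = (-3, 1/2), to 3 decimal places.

1.000

∂f₂/∂s = 1.
At (-3, 1/2) this is 1.000.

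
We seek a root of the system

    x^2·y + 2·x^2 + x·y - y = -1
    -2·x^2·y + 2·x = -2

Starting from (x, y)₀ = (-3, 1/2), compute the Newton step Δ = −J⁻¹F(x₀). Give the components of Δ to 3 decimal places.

At (-3, 1/2): F = (21.500, -13.000).
Jacobian J = [[2·x·y + 4·x + y, x^2 + x - 1], [-4·x·y + 2, -2·x^2]].
At the point, J = [[-14.500, 5.000], [8.000, -18.000]] (det J = 221.000).
Solving J·Δ = −F gives Δ = (1.457, -0.075).

(1.457, -0.075)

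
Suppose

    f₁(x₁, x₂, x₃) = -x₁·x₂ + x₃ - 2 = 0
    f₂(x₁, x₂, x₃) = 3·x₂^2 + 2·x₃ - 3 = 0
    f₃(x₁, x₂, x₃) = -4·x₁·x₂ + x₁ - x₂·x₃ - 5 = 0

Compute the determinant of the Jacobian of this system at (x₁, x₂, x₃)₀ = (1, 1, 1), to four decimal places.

20.0000

J = [[-x₂, -x₁, 1], [0, 6·x₂, 2], [-4·x₂ + 1, -4·x₁ - x₃, -x₂]].
At the point, J = [[-1.0000, -1.0000, 1.0000], [0.0000, 6.0000, 2.0000], [-3.0000, -5.0000, -1.0000]].
det J = 20.0000.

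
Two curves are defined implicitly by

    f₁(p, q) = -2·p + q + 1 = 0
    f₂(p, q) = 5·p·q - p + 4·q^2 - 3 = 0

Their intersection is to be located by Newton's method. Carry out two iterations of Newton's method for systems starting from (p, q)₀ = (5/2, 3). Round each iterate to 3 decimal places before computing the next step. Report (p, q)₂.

(0.941, 0.883)

At (5/2, 3): F = (-1.000, 68.000).
Jacobian J = [[-2, 1], [5·q - 1, 5·p + 8·q]].
At the point, J = [[-2.000, 1.000], [14.000, 36.500]] (det J = -87.000).
Solving J·Δ = −F gives Δ = (-1.201, -1.402).
Then the next iterate is (p, q)₁ = (1.299, 1.598).
Round to (1.299, 1.598) and repeat: F = (0.000, 16.29443), J = [[-2.000, 1.000], [6.990, 19.279]].
Δ = (-0.358, -0.715), so (p, q)₂ = (0.941, 0.883).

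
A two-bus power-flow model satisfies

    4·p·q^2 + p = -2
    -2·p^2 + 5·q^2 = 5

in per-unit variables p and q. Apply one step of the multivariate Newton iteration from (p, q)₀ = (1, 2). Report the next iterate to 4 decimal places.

(0.5743, 1.2649)

At (1, 2): F = (19.0000, 13.0000).
Jacobian J = [[4·q^2 + 1, 8·p·q], [-4·p, 10·q]].
At the point, J = [[17.0000, 16.0000], [-4.0000, 20.0000]] (det J = 404.0000).
Solving J·Δ = −F gives Δ = (-0.4257, -0.7351).
Then the next iterate is (p, q)₁ = (0.5743, 1.2649).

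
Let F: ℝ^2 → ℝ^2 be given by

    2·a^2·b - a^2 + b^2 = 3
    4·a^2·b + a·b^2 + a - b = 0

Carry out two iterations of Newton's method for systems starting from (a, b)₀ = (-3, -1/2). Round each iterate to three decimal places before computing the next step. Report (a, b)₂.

At (-3, -1/2): F = (-20.750, -21.250).
Jacobian J = [[4·a·b - 2·a, 2·a^2 + 2·b], [8·a·b + b^2 + 1, 4·a^2 + 2·a·b - 1]].
At the point, J = [[12.000, 17.000], [13.250, 38.000]] (det J = 230.750).
Solving J·Δ = −F gives Δ = (1.852, -0.086).
Then the next iterate is (a, b)₁ = (-1.148, -0.586).
Round to (-1.148, -0.586) and repeat: F = (-5.51909, -4.04539), J = [[4.98691, 1.46381], [6.72522, 5.61707]].
Δ = (1.380, -0.933), so (a, b)₂ = (0.232, -1.519).

(0.232, -1.519)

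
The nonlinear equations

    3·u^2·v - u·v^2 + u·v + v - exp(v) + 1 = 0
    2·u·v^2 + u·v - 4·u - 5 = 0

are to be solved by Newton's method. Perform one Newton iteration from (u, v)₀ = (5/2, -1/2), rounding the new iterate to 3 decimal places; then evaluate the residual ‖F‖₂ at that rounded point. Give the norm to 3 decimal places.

3.076

At (5/2, -1/2): F = (-11.35653, -15.000).
Jacobian J = [[6·u·v - v^2 + v, 3·u^2 - 2·u·v + u - exp(v) + 1], [2·v^2 + v - 4, 4·u·v + u]].
At the point, J = [[-8.250, 24.14347], [-4.000, -2.500]] (det J = 117.19888).
Solving J·Δ = −F gives Δ = (-3.332, -0.668).
Then the next iterate is (u, v)₁ = (-0.832, -1.168).
Re-evaluating at (-0.832, -1.168): F = (-0.79773, -2.97029), so ‖F‖₂ = 3.076.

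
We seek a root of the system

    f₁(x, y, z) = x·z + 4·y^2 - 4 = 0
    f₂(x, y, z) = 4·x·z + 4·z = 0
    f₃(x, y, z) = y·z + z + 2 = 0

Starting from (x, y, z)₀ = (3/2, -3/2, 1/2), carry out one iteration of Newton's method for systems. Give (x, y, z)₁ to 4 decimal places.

(-18.8846, -1.4231, 4.0769)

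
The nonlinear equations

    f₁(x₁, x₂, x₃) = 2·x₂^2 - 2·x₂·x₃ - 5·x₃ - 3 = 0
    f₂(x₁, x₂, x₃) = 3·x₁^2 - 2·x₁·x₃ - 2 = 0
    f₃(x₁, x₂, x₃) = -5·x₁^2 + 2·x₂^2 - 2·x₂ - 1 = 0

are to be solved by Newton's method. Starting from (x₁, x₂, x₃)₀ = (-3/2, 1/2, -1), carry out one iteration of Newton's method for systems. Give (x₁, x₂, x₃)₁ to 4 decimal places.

(-0.6500, 1.7250, 0.4000)

At (-3/2, 1/2, -1): F = (3.5000, 1.7500, -12.7500).
Jacobian J = [[0, 4·x₂ - 2·x₃, -2·x₂ - 5], [6·x₁ - 2·x₃, 0, -2·x₁], [-10·x₁, 4·x₂ - 2, 0]].
At the point, J = [[0.0000, 4.0000, -6.0000], [-7.0000, 0.0000, 3.0000], [15.0000, 0.0000, 0.0000]] (det J = 180.0000).
Solving J·Δ = −F gives Δ = (0.8500, 1.2250, 1.4000).
Then the next iterate is (x₁, x₂, x₃)₁ = (-0.6500, 1.7250, 0.4000).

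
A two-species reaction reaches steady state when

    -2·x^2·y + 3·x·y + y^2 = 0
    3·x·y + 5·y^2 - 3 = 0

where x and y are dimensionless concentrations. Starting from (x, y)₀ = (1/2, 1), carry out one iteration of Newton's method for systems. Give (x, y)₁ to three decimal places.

At (1/2, 1): F = (2.000, 3.500).
Jacobian J = [[-4·x·y + 3·y, -2·x^2 + 3·x + 2·y], [3·y, 3·x + 10·y]].
At the point, J = [[1.000, 3.000], [3.000, 11.500]] (det J = 2.500).
Solving J·Δ = −F gives Δ = (-5.000, 1.000).
Then the next iterate is (x, y)₁ = (-4.500, 2.000).

(-4.500, 2.000)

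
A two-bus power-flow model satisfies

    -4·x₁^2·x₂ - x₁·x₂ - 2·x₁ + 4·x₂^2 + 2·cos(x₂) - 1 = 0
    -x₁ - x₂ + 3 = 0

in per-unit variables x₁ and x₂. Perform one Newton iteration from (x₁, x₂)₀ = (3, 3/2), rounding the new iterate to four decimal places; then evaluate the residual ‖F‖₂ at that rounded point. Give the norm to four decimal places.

At (3, 3/2): F = (-56.358526, -1.5000).
Jacobian J = [[-8·x₁·x₂ - x₂ - 2, -4·x₁^2 - x₁ + 8·x₂ - 2·sin(x₂)], [-1, -1]].
At the point, J = [[-39.5000, -28.994990], [-1.0000, -1.0000]] (det J = 10.505010).
Solving J·Δ = −F gives Δ = (-1.2248, -0.2752).
Then the next iterate is (x₁, x₂)₁ = (1.7752, 1.2248).
Re-evaluating at (1.7752, 1.2248): F = (-15.484877, 0.0000), so ‖F‖₂ = 15.4849.

15.4849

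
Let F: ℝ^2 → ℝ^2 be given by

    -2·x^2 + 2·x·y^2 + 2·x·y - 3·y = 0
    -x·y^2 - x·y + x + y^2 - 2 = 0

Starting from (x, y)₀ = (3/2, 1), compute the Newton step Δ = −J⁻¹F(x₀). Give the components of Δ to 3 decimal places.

(-1.705, -0.318)

At (3/2, 1): F = (-1.500, -2.500).
Jacobian J = [[-4·x + 2·y^2 + 2·y, 4·x·y + 2·x - 3], [-y^2 - y + 1, -2·x·y - x + 2·y]].
At the point, J = [[-2.000, 6.000], [-1.000, -2.500]] (det J = 11.000).
Solving J·Δ = −F gives Δ = (-1.705, -0.318).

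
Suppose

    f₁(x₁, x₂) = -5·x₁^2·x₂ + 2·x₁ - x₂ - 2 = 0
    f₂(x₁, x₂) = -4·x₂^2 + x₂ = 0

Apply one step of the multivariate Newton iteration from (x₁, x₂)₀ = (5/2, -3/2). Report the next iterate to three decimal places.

(1.859, -0.692)

At (5/2, -3/2): F = (51.375, -10.500).
Jacobian J = [[-10·x₁·x₂ + 2, -5·x₁^2 - 1], [0, -8·x₂ + 1]].
At the point, J = [[39.500, -32.250], [0.000, 13.000]] (det J = 513.500).
Solving J·Δ = −F gives Δ = (-0.641, 0.808).
Then the next iterate is (x₁, x₂)₁ = (1.859, -0.692).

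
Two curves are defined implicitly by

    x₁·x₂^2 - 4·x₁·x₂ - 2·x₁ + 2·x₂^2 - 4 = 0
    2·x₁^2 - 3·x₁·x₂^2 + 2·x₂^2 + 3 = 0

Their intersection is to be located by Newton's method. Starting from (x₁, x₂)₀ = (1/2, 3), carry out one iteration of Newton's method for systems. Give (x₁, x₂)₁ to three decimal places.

(0.724, 2.202)

At (1/2, 3): F = (11.500, 8.000).
Jacobian J = [[x₂^2 - 4·x₂ - 2, 2·x₁·x₂ - 4·x₁ + 4·x₂], [4·x₁ - 3·x₂^2, -6·x₁·x₂ + 4·x₂]].
At the point, J = [[-5.000, 13.000], [-25.000, 3.000]] (det J = 310.000).
Solving J·Δ = −F gives Δ = (0.224, -0.798).
Then the next iterate is (x₁, x₂)₁ = (0.724, 2.202).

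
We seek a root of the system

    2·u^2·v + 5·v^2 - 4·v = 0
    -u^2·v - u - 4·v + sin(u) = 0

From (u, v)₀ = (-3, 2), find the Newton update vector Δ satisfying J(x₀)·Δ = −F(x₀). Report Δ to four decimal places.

(5.7444, 2.6431)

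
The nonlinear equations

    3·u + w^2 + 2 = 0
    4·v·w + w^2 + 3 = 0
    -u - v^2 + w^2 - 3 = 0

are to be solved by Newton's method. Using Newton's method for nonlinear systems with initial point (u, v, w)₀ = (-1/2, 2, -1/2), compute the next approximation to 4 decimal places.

(-0.8478, 0.5978, -0.7935)

At (-1/2, 2, -1/2): F = (0.7500, -0.7500, -6.2500).
Jacobian J = [[3, 0, 2·w], [0, 4·w, 4·v + 2·w], [-1, -2·v, 2·w]].
At the point, J = [[3.0000, 0.0000, -1.0000], [0.0000, -2.0000, 7.0000], [-1.0000, -4.0000, -1.0000]] (det J = 92.0000).
Solving J·Δ = −F gives Δ = (-0.3478, -1.4022, -0.2935).
Then the next iterate is (u, v, w)₁ = (-0.8478, 0.5978, -0.7935).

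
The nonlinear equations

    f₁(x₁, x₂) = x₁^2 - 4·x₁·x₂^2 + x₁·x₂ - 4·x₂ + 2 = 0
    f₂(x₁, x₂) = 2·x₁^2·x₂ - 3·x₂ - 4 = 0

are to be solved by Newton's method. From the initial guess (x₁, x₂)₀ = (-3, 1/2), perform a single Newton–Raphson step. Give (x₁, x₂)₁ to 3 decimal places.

At (-3, 1/2): F = (10.500, 3.500).
Jacobian J = [[2·x₁ - 4·x₂^2 + x₂, -8·x₁·x₂ + x₁ - 4], [4·x₁·x₂, 2·x₁^2 - 3]].
At the point, J = [[-6.500, 5.000], [-6.000, 15.000]] (det J = -67.500).
Solving J·Δ = −F gives Δ = (2.074, 0.596).
Then the next iterate is (x₁, x₂)₁ = (-0.926, 1.096).

(-0.926, 1.096)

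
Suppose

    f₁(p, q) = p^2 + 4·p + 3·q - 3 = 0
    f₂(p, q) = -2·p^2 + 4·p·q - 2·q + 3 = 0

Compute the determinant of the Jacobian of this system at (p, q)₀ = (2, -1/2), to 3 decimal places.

78.000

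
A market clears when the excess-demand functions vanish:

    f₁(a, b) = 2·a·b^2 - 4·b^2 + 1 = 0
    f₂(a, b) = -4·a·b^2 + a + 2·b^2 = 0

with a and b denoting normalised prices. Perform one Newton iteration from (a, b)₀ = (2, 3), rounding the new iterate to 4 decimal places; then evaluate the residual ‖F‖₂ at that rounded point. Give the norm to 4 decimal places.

13.0437

At (2, 3): F = (1.0000, -52.0000).
Jacobian J = [[2·b^2, 4·a·b - 8·b], [-4·b^2 + 1, -8·a·b + 4·b]].
At the point, J = [[18.0000, 0.0000], [-35.0000, -36.0000]] (det J = -648.0000).
Solving J·Δ = −F gives Δ = (-0.0556, -1.3904).
Then the next iterate is (a, b)₁ = (1.9444, 1.6096).
Re-evaluating at (1.9444, 1.6096): F = (0.711902, -13.024276), so ‖F‖₂ = 13.0437.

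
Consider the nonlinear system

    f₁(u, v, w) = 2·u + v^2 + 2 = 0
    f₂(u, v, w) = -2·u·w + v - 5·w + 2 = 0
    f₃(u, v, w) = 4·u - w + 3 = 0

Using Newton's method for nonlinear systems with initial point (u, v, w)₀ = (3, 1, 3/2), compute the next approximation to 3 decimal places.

At (3, 1, 3/2): F = (9.000, -13.500, 13.500).
Jacobian J = [[2, 2·v, 0], [-2·w, 1, -2·u - 5], [4, 0, -1]].
At the point, J = [[2.000, 2.000, 0.000], [-3.000, 1.000, -11.000], [4.000, 0.000, -1.000]] (det J = -96.000).
Solving J·Δ = −F gives Δ = (-3.469, -1.031, -0.375).
Then the next iterate is (u, v, w)₁ = (-0.469, -0.031, 1.125).

(-0.469, -0.031, 1.125)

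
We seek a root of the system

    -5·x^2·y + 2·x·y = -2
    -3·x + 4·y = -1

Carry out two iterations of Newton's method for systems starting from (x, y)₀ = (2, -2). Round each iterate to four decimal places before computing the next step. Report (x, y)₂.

At (2, -2): F = (34.0000, -13.0000).
Jacobian J = [[-10·x·y + 2·y, -5·x^2 + 2·x], [-3, 4]].
At the point, J = [[36.0000, -16.0000], [-3.0000, 4.0000]] (det J = 96.0000).
Solving J·Δ = −F gives Δ = (0.7500, 3.8125).
Then the next iterate is (x, y)₁ = (2.7500, 1.8125).
Round to (2.7500, 1.8125) and repeat: F = (-56.566406, 0.0000), J = [[-46.218750, -32.3125], [-3.0000, 4.0000]].
Δ = (-0.8029, -0.6022), so (x, y)₂ = (1.9471, 1.2103).

(1.9471, 1.2103)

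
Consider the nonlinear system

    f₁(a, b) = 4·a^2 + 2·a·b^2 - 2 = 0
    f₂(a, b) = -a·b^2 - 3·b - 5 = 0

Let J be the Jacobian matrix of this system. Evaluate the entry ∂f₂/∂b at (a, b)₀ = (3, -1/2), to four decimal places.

∂f₂/∂b = -2·a·b - 3.
At (3, -1/2) this is 0.0000.

0.0000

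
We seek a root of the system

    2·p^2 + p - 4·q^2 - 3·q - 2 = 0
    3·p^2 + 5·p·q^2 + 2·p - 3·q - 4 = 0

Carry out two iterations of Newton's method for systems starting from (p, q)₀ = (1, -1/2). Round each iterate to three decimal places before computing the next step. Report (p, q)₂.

(0.634, -0.370)

At (1, -1/2): F = (1.500, 3.750).
Jacobian J = [[4·p + 1, -8·q - 3], [6·p + 5·q^2 + 2, 10·p·q - 3]].
At the point, J = [[5.000, 1.000], [9.250, -8.000]] (det J = -49.250).
Solving J·Δ = −F gives Δ = (-0.320, 0.099).
Then the next iterate is (p, q)₁ = (0.680, -0.401).
Round to (0.680, -0.401) and repeat: F = (0.16460, 0.49692), J = [[3.720, 0.208], [6.88401, -5.72680]].
Δ = (-0.046, 0.031), so (p, q)₂ = (0.634, -0.370).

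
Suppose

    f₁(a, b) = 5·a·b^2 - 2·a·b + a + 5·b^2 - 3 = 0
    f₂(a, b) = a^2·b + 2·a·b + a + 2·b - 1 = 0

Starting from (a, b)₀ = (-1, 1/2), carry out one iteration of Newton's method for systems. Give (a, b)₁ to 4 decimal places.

(-1.0000, 2.0000)

At (-1, 1/2): F = (-3.0000, -1.5000).
Jacobian J = [[5·b^2 - 2·b + 1, 10·a·b - 2·a + 10·b], [2·a·b + 2·b + 1, a^2 + 2·a + 2]].
At the point, J = [[1.2500, 2.0000], [1.0000, 1.0000]] (det J = -0.7500).
Solving J·Δ = −F gives Δ = (0.0000, 1.5000).
Then the next iterate is (a, b)₁ = (-1.0000, 2.0000).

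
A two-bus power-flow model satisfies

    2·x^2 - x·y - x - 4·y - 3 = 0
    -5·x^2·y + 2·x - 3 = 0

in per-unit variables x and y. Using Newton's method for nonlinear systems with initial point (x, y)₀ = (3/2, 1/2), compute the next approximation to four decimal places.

(1.5000, 0.0000)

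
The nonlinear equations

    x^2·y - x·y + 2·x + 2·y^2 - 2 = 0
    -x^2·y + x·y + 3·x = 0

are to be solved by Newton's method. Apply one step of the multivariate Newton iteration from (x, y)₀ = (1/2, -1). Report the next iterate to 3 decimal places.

At (1/2, -1): F = (1.250, 1.250).
Jacobian J = [[2·x·y - y + 2, x^2 - x + 4·y], [-2·x·y + y + 3, -x^2 + x]].
At the point, J = [[2.000, -4.250], [3.000, 0.250]] (det J = 13.250).
Solving J·Δ = −F gives Δ = (-0.425, 0.094).
Then the next iterate is (x, y)₁ = (0.075, -0.906).

(0.075, -0.906)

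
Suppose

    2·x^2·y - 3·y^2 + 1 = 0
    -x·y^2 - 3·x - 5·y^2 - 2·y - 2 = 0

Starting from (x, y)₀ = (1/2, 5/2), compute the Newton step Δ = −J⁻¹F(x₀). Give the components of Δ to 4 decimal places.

At (1/2, 5/2): F = (-16.5000, -42.8750).
Jacobian J = [[4·x·y, 2·x^2 - 6·y], [-y^2 - 3, -2·x·y - 10·y - 2]].
At the point, J = [[5.0000, -14.5000], [-9.2500, -29.5000]] (det J = -281.6250).
Solving J·Δ = −F gives Δ = (-0.4791, -1.3032).

(-0.4791, -1.3032)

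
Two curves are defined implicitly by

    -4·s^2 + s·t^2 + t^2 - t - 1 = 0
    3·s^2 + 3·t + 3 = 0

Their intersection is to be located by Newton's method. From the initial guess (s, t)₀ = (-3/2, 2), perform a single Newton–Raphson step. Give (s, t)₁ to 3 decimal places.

At (-3/2, 2): F = (-14.000, 15.750).
Jacobian J = [[-8·s + t^2, 2·s·t + 2·t - 1], [6·s, 3]].
At the point, J = [[16.000, -3.000], [-9.000, 3.000]] (det J = 21.000).
Solving J·Δ = −F gives Δ = (-0.250, -6.000).
Then the next iterate is (s, t)₁ = (-1.750, -4.000).

(-1.750, -4.000)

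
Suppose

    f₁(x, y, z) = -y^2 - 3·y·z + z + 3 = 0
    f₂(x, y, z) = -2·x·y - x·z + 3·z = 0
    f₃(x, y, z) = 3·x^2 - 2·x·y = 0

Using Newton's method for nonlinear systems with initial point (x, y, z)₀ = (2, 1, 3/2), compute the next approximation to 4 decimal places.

At (2, 1, 3/2): F = (-1.0000, -2.5000, 8.0000).
Jacobian J = [[0, -2·y - 3·z, -3·y + 1], [-2·y - z, -2·x, -x + 3], [6·x - 2·y, -2·x, 0]].
At the point, J = [[0.0000, -6.5000, -2.0000], [-3.5000, -4.0000, 1.0000], [10.0000, -4.0000, 0.0000]] (det J = -173.0000).
Solving J·Δ = −F gives Δ = (-0.8092, -0.0231, -0.4249).
Then the next iterate is (x, y, z)₁ = (1.1908, 0.9769, 1.0751).

(1.1908, 0.9769, 1.0751)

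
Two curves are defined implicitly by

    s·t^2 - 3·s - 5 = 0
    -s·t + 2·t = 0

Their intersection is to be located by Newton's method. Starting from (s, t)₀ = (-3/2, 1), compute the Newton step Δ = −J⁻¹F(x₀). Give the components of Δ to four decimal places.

(0.3500, -0.9000)

At (-3/2, 1): F = (-2.0000, 3.5000).
Jacobian J = [[t^2 - 3, 2·s·t], [-t, -s + 2]].
At the point, J = [[-2.0000, -3.0000], [-1.0000, 3.5000]] (det J = -10.0000).
Solving J·Δ = −F gives Δ = (0.3500, -0.9000).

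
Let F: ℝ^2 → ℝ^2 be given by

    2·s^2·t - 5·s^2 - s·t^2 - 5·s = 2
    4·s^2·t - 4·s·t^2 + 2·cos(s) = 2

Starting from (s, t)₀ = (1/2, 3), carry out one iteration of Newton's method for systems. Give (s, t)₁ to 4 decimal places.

(-0.2213, 3.2507)

At (1/2, 3): F = (-8.7500, -15.244835).
Jacobian J = [[4·s·t - 10·s - t^2 - 5, 2·s^2 - 2·s·t], [8·s·t - 4·t^2 - 2·sin(s), 4·s^2 - 8·s·t]].
At the point, J = [[-13.0000, -2.5000], [-24.958851, -11.0000]] (det J = 80.602872).
Solving J·Δ = −F gives Δ = (-0.7213, 0.2507).
Then the next iterate is (s, t)₁ = (-0.2213, 3.2507).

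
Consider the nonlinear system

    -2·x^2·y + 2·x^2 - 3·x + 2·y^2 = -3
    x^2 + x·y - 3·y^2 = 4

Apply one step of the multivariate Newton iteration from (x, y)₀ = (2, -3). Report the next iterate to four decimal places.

(1.5333, -1.3267)

At (2, -3): F = (47.0000, -33.0000).
Jacobian J = [[-4·x·y + 4·x - 3, -2·x^2 + 4·y], [2·x + y, x - 6·y]].
At the point, J = [[29.0000, -20.0000], [1.0000, 20.0000]] (det J = 600.0000).
Solving J·Δ = −F gives Δ = (-0.4667, 1.6733).
Then the next iterate is (x, y)₁ = (1.5333, -1.3267).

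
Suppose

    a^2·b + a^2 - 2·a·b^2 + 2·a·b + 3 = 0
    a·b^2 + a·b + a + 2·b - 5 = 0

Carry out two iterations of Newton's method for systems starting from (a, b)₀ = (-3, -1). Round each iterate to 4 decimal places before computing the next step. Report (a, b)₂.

At (-3, -1): F = (15.0000, -10.0000).
Jacobian J = [[2·a·b + 2·a - 2·b^2 + 2·b, a^2 - 4·a·b + 2·a], [b^2 + b + 1, 2·a·b + a + 2]].
At the point, J = [[-4.0000, -9.0000], [1.0000, 5.0000]] (det J = -11.0000).
Solving J·Δ = −F gives Δ = (-1.3636, 2.2727).
Then the next iterate is (a, b)₁ = (-4.3636, 1.2727).
Round to (-4.3636, 1.2727) and repeat: F = (49.303400, -19.439762), J = [[-20.528438, 32.528020], [3.892465, -13.470707]].
Δ = (0.2122, -1.3818), so (a, b)₂ = (-4.1514, -0.1091).

(-4.1514, -0.1091)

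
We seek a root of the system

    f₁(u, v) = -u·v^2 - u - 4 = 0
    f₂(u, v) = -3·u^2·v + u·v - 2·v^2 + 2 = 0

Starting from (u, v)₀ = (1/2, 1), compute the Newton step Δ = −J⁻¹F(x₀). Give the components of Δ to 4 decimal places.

At (1/2, 1): F = (-5.0000, -0.2500).
Jacobian J = [[-v^2 - 1, -2·u·v], [-6·u·v + v, -3·u^2 + u - 4·v]].
At the point, J = [[-2.0000, -1.0000], [-2.0000, -4.2500]] (det J = 6.5000).
Solving J·Δ = −F gives Δ = (-3.2308, 1.4615).

(-3.2308, 1.4615)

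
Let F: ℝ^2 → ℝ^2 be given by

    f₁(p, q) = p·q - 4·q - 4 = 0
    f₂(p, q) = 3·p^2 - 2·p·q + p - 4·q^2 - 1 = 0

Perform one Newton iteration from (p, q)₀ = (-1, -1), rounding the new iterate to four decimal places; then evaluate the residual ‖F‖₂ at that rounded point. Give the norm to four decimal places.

1.0717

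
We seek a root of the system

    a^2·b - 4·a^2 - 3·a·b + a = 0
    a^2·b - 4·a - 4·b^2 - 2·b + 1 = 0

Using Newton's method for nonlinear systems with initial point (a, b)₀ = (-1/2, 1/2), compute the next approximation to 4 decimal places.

At (-1/2, 1/2): F = (-0.6250, 1.1250).
Jacobian J = [[2·a·b - 8·a - 3·b + 1, a^2 - 3·a], [2·a·b - 4, a^2 - 8·b - 2]].
At the point, J = [[3.0000, 1.7500], [-4.5000, -5.7500]] (det J = -9.3750).
Solving J·Δ = −F gives Δ = (0.1733, 0.0600).
Then the next iterate is (a, b)₁ = (-0.3267, 0.5600).

(-0.3267, 0.5600)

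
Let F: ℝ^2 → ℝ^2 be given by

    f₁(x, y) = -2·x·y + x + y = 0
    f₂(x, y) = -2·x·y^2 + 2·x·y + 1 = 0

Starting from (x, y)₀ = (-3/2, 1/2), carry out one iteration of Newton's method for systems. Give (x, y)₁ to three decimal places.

(-2.000, 0.375)

At (-3/2, 1/2): F = (0.500, 0.250).
Jacobian J = [[-2·y + 1, -2·x + 1], [-2·y^2 + 2·y, -4·x·y + 2·x]].
At the point, J = [[0.000, 4.000], [0.500, 0.000]] (det J = -2.000).
Solving J·Δ = −F gives Δ = (-0.500, -0.125).
Then the next iterate is (x, y)₁ = (-2.000, 0.375).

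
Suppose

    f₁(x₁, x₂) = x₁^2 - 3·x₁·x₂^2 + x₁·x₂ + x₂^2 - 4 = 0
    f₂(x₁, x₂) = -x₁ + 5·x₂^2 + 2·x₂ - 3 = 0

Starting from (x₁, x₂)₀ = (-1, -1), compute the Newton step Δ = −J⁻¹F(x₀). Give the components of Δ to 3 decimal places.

At (-1, -1): F = (2.000, 1.000).
Jacobian J = [[2·x₁ - 3·x₂^2 + x₂, -6·x₁·x₂ + x₁ + 2·x₂], [-1, 10·x₂ + 2]].
At the point, J = [[-6.000, -9.000], [-1.000, -8.000]] (det J = 39.000).
Solving J·Δ = −F gives Δ = (0.179, 0.103).

(0.179, 0.103)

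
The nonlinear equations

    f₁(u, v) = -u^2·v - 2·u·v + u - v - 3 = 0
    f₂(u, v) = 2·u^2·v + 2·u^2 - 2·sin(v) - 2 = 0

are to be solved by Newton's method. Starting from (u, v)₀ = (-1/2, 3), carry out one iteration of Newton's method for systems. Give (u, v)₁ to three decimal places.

(-2.025, -1.804)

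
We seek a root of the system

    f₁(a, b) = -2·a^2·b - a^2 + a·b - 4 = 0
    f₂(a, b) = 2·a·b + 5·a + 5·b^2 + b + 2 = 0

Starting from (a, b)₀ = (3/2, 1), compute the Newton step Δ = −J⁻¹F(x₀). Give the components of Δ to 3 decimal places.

(-0.813, -0.915)

At (3/2, 1): F = (-9.250, 18.500).
Jacobian J = [[-4·a·b - 2·a + b, -2·a^2 + a], [2·b + 5, 2·a + 10·b + 1]].
At the point, J = [[-8.000, -3.000], [7.000, 14.000]] (det J = -91.000).
Solving J·Δ = −F gives Δ = (-0.813, -0.915).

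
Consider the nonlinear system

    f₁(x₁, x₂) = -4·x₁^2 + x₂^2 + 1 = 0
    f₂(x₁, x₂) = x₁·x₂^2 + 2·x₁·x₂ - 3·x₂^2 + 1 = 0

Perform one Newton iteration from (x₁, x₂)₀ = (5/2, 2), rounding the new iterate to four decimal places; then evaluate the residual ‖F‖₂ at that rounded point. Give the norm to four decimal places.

At (5/2, 2): F = (-20.0000, 9.0000).
Jacobian J = [[-8·x₁, 2·x₂], [x₂^2 + 2·x₂, 2·x₁·x₂ + 2·x₁ - 6·x₂]].
At the point, J = [[-20.0000, 4.0000], [8.0000, 3.0000]] (det J = -92.0000).
Solving J·Δ = −F gives Δ = (-1.0435, -0.2174).
Then the next iterate is (x₁, x₂)₁ = (1.4565, 1.7826).
Re-evaluating at (1.4565, 1.7826): F = (-4.307906, 1.287991), so ‖F‖₂ = 4.4963.

4.4963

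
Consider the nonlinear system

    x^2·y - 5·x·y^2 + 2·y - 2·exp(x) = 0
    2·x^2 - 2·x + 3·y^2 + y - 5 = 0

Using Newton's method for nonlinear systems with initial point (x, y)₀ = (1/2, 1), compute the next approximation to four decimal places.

At (1/2, 1): F = (-3.547443, -1.5000).
Jacobian J = [[2·x·y - 5·y^2 - 2·exp(x), x^2 - 10·x·y + 2], [4·x - 2, 6·y + 1]].
At the point, J = [[-7.297443, -2.7500], [0.0000, 7.0000]] (det J = -51.082098).
Solving J·Δ = −F gives Δ = (-0.5669, 0.2143).
Then the next iterate is (x, y)₁ = (-0.0669, 1.2143).

(-0.0669, 1.2143)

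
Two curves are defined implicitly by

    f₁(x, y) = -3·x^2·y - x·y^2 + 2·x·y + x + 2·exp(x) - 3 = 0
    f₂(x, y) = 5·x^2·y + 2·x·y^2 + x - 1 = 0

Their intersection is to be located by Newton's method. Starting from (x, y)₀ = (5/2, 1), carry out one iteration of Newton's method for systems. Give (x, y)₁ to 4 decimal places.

At (5/2, 1): F = (7.614988, 37.7500).
Jacobian J = [[-6·x·y - y^2 + 2·y + 2·exp(x) + 1, -3·x^2 - 2·x·y + 2·x], [10·x·y + 2·y^2 + 1, 5·x^2 + 4·x·y]].
At the point, J = [[11.364988, -18.7500], [28.0000, 41.2500]] (det J = 993.805752).
Solving J·Δ = −F gives Δ = (-1.0283, -0.2172).
Then the next iterate is (x, y)₁ = (1.4717, 0.7828).

(1.4717, 0.7828)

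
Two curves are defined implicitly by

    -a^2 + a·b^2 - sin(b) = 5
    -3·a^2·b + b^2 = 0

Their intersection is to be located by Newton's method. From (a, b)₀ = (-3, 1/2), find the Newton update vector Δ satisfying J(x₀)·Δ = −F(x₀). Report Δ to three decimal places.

At (-3, 1/2): F = (-15.22943, -13.250).
Jacobian J = [[-2·a + b^2, 2·a·b - cos(b)], [-6·a·b, -3·a^2 + 2·b]].
At the point, J = [[6.250, -3.87758], [9.000, -26.000]] (det J = -127.60176).
Solving J·Δ = −F gives Δ = (2.700, 0.425).

(2.700, 0.425)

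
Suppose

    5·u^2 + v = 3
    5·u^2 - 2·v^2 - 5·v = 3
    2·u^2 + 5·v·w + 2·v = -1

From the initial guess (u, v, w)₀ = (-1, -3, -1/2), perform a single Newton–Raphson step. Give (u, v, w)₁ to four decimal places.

At (-1, -3, -1/2): F = (-1.0000, -1.0000, 4.5000).
Jacobian J = [[10·u, 1, 0], [10·u, -4·v - 5, 0], [4·u, 5·w + 2, 5·v]].
At the point, J = [[-10.0000, 1.0000, 0.0000], [-10.0000, 7.0000, 0.0000], [-4.0000, -0.5000, -15.0000]] (det J = 900.0000).
Solving J·Δ = −F gives Δ = (-0.1000, 0.0000, 0.3267).
Then the next iterate is (u, v, w)₁ = (-1.1000, -3.0000, -0.1733).

(-1.1000, -3.0000, -0.1733)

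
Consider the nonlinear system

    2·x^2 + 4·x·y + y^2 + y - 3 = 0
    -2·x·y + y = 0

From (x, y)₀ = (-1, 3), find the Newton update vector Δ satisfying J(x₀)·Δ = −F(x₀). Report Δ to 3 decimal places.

At (-1, 3): F = (-1.000, 9.000).
Jacobian J = [[4·x + 4·y, 4·x + 2·y + 1], [-2·y, -2·x + 1]].
At the point, J = [[8.000, 3.000], [-6.000, 3.000]] (det J = 42.000).
Solving J·Δ = −F gives Δ = (0.714, -1.571).

(0.714, -1.571)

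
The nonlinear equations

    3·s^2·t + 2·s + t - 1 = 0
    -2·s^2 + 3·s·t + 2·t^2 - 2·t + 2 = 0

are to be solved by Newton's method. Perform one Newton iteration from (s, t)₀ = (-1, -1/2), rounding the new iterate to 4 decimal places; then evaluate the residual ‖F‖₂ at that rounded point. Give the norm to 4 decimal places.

At (-1, -1/2): F = (-5.0000, 3.0000).
Jacobian J = [[6·s·t + 2, 3·s^2 + 1], [-4·s + 3·t, 3·s + 4·t - 2]].
At the point, J = [[5.0000, 4.0000], [2.5000, -7.0000]] (det J = -45.0000).
Solving J·Δ = −F gives Δ = (0.5111, 0.6111).
Then the next iterate is (s, t)₁ = (-0.4889, 0.1111).
Re-evaluating at (-0.4889, 0.1111): F = (-1.787034, 1.161490), so ‖F‖₂ = 2.1313.

2.1313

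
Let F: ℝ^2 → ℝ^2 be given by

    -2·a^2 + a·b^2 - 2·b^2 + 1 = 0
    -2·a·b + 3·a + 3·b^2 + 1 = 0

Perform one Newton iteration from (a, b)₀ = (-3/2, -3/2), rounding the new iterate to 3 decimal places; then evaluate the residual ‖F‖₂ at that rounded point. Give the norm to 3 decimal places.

2.902

At (-3/2, -3/2): F = (-11.375, -1.250).
Jacobian J = [[-4·a + b^2, 2·a·b - 4·b], [-2·b + 3, -2·a + 6·b]].
At the point, J = [[8.250, 10.500], [6.000, -6.000]] (det J = -112.500).
Solving J·Δ = −F gives Δ = (0.723, 0.515).
Then the next iterate is (a, b)₁ = (-0.777, -0.985).
Re-evaluating at (-0.777, -0.985): F = (-2.90177, 0.04898), so ‖F‖₂ = 2.902.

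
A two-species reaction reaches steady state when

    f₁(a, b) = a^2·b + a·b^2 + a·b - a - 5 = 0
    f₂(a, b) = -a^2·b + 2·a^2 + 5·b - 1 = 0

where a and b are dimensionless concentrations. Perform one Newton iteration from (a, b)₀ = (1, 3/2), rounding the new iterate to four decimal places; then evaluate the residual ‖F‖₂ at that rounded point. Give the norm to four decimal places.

At (1, 3/2): F = (-0.7500, 7.0000).
Jacobian J = [[2·a·b + b^2 + b - 1, a^2 + 2·a·b + a], [-2·a·b + 4·a, -a^2 + 5]].
At the point, J = [[5.7500, 5.0000], [1.0000, 4.0000]] (det J = 18.0000).
Solving J·Δ = −F gives Δ = (2.1111, -2.2778).
Then the next iterate is (a, b)₁ = (3.1111, -0.7778).
Re-evaluating at (3.1111, -0.7778): F = (-16.177065, 21.997168), so ‖F‖₂ = 27.3052.

27.3052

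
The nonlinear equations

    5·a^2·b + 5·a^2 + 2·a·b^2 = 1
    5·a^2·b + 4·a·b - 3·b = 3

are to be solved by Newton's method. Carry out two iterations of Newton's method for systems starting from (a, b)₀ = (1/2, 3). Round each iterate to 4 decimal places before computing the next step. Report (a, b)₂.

At (1/2, 3): F = (13.0000, -2.2500).
Jacobian J = [[10·a·b + 10·a + 2·b^2, 5·a^2 + 4·a·b], [10·a·b + 4·b, 5·a^2 + 4·a - 3]].
At the point, J = [[38.0000, 7.2500], [27.0000, 0.2500]] (det J = -186.2500).
Solving J·Δ = −F gives Δ = (0.1050, -2.3436).
Then the next iterate is (a, b)₁ = (0.6050, 0.6564).
Round to (0.6050, 0.6564) and repeat: F = (2.552761, -2.179418), J = [[10.882942, 3.418613], [6.596820, 1.250125]].
Δ = (1.1894, -4.5332), so (a, b)₂ = (1.7944, -3.8768).

(1.7944, -3.8768)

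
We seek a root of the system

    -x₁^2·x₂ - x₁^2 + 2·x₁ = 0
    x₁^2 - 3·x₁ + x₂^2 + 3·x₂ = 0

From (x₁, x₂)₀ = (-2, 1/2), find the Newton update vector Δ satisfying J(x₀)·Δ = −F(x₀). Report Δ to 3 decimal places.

At (-2, 1/2): F = (-10.000, 11.750).
Jacobian J = [[-2·x₁·x₂ - 2·x₁ + 2, -x₁^2], [2·x₁ - 3, 2·x₂ + 3]].
At the point, J = [[8.000, -4.000], [-7.000, 4.000]] (det J = 4.000).
Solving J·Δ = −F gives Δ = (-1.750, -6.000).

(-1.750, -6.000)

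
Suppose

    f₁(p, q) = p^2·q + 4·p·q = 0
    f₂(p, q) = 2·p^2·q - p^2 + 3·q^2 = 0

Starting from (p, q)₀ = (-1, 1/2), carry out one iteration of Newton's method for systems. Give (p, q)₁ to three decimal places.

At (-1, 1/2): F = (-1.500, 0.750).
Jacobian J = [[2·p·q + 4·q, p^2 + 4·p], [4·p·q - 2·p, 2·p^2 + 6·q]].
At the point, J = [[1.000, -3.000], [0.000, 5.000]] (det J = 5.000).
Solving J·Δ = −F gives Δ = (1.050, -0.150).
Then the next iterate is (p, q)₁ = (0.050, 0.350).

(0.050, 0.350)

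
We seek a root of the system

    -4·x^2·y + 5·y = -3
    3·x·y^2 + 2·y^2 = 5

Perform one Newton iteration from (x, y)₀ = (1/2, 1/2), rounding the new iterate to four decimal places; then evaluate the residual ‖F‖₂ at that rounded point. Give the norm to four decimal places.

50.5869

At (1/2, 1/2): F = (5.0000, -4.1250).
Jacobian J = [[-8·x·y, -4·x^2 + 5], [3·y^2, 6·x·y + 4·y]].
At the point, J = [[-2.0000, 4.0000], [0.7500, 3.5000]] (det J = -10.0000).
Solving J·Δ = −F gives Δ = (3.4000, 0.4500).
Then the next iterate is (x, y)₁ = (3.9000, 0.9500).
Re-evaluating at (3.9000, 0.9500): F = (-50.0480, 7.364250), so ‖F‖₂ = 50.5869.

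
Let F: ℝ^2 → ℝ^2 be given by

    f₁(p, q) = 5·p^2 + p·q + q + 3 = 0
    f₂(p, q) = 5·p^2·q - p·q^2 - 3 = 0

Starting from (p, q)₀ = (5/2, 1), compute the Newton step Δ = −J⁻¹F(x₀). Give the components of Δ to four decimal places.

(-1.5051, 0.3952)

At (5/2, 1): F = (37.7500, 25.7500).
Jacobian J = [[10·p + q, p + 1], [10·p·q - q^2, 5·p^2 - 2·p·q]].
At the point, J = [[26.0000, 3.5000], [24.0000, 26.2500]] (det J = 598.5000).
Solving J·Δ = −F gives Δ = (-1.5051, 0.3952).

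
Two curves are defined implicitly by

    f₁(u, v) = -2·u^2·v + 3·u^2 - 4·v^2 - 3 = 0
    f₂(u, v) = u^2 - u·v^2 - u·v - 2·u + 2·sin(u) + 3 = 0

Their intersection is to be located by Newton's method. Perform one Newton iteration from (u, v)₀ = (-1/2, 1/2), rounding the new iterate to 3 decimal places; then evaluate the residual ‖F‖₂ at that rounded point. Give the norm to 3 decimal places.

4.880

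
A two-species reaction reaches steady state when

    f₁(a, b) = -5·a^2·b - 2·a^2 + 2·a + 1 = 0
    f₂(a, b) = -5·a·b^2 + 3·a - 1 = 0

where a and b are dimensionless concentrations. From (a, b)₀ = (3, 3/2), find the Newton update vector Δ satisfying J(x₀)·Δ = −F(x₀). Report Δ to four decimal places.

(-1.1283, -0.3654)

At (3, 3/2): F = (-78.5000, -25.7500).
Jacobian J = [[-10·a·b - 4·a + 2, -5·a^2], [-5·b^2 + 3, -10·a·b]].
At the point, J = [[-55.0000, -45.0000], [-8.2500, -45.0000]] (det J = 2103.7500).
Solving J·Δ = −F gives Δ = (-1.1283, -0.3654).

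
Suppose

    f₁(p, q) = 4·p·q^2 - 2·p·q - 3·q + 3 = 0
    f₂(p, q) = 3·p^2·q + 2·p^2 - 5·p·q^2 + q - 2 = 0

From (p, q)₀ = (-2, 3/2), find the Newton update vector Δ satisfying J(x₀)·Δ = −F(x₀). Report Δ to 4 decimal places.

(0.8743, -0.3589)

At (-2, 3/2): F = (-13.5000, 48.0000).
Jacobian J = [[4·q^2 - 2·q, 8·p·q - 2·p - 3], [6·p·q + 4·p - 5·q^2, 3·p^2 - 10·p·q + 1]].
At the point, J = [[6.0000, -23.0000], [-37.2500, 43.0000]] (det J = -598.7500).
Solving J·Δ = −F gives Δ = (0.8743, -0.3589).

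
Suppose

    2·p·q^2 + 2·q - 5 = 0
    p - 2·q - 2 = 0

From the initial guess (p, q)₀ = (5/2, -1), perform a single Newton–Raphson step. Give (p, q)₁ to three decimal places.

At (5/2, -1): F = (-2.000, 2.500).
Jacobian J = [[2·q^2, 4·p·q + 2], [1, -2]].
At the point, J = [[2.000, -8.000], [1.000, -2.000]] (det J = 4.000).
Solving J·Δ = −F gives Δ = (-6.000, -1.750).
Then the next iterate is (p, q)₁ = (-3.500, -2.750).

(-3.500, -2.750)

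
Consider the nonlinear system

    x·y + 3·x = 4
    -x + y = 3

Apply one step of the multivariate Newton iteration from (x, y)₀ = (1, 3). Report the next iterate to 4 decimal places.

(0.5714, 3.5714)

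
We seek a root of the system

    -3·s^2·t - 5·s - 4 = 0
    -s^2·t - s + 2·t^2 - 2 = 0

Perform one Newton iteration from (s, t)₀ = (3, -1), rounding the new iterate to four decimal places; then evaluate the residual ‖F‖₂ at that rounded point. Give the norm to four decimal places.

36.5411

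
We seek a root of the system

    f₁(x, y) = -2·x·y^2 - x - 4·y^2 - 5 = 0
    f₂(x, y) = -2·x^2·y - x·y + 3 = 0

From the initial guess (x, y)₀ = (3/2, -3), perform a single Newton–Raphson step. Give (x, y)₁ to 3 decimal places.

At (3/2, -3): F = (-69.500, 21.000).
Jacobian J = [[-2·y^2 - 1, -4·x·y - 8·y], [-4·x·y - y, -2·x^2 - x]].
At the point, J = [[-19.000, 42.000], [21.000, -6.000]] (det J = -768.000).
Solving J·Δ = −F gives Δ = (-0.605, 1.381).
Then the next iterate is (x, y)₁ = (0.895, -1.619).

(0.895, -1.619)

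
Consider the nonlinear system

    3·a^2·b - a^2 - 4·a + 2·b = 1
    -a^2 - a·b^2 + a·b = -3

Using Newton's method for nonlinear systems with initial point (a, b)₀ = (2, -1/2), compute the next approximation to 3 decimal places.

(6.286, 5.214)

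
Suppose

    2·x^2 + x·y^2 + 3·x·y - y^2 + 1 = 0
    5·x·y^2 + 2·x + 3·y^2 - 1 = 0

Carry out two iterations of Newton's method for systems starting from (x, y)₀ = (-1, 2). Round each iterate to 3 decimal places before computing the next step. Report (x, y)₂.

At (-1, 2): F = (-11.000, -11.000).
Jacobian J = [[4·x + y^2 + 3·y, 2·x·y + 3·x - 2·y], [5·y^2 + 2, 10·x·y + 6·y]].
At the point, J = [[6.000, -11.000], [22.000, -8.000]] (det J = 194.000).
Solving J·Δ = −F gives Δ = (0.170, -0.907).
Then the next iterate is (x, y)₁ = (-0.830, 1.093).
Round to (-0.830, 1.093) and repeat: F = (-2.52998, -4.03385), J = [[1.15365, -6.49038], [7.97324, -2.51390]].
Δ = (0.406, -0.318), so (x, y)₂ = (-0.424, 0.775).

(-0.424, 0.775)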